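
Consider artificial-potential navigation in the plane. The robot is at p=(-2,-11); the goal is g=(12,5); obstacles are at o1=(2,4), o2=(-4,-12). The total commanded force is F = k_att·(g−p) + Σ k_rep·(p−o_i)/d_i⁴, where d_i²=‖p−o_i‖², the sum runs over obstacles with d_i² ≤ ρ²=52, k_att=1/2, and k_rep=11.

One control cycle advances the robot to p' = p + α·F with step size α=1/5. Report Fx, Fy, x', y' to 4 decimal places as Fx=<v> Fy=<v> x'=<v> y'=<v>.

Fx=7.8800 Fy=8.4400 x'=-0.4240 y'=-9.3120

F_att = 1/2·(g−p) = 1/2·(14,16) = (7.0000,8.0000)
o1: d²=241 > ρ²=52 → inactive
o2: d²=5 ≤ ρ²=52; F_rep = 11·(2,1)/5² = (0.8800,0.4400)
F = F_att + ΣF_rep = (7.8800,8.4400)
p' = p + 1/5·F = (-0.4240,-9.3120)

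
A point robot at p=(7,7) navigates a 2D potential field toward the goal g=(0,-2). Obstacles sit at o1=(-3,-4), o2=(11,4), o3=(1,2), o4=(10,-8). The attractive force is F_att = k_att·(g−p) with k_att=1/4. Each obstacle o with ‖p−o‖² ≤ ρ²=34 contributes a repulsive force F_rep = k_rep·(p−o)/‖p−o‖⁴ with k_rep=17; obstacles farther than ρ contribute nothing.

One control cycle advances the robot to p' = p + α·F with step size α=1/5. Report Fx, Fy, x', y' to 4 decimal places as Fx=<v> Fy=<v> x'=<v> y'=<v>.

F_att = 1/4·(g−p) = 1/4·(-7,-9) = (-1.7500,-2.2500)
o1: d²=221 > ρ²=34 → inactive
o2: d²=25 ≤ ρ²=34; F_rep = 17·(-4,3)/25² = (-0.1088,0.0816)
o3: d²=61 > ρ²=34 → inactive
o4: d²=234 > ρ²=34 → inactive
F = F_att + ΣF_rep = (-1.8588,-2.1684)
p' = p + 1/5·F = (6.6282,6.5663)

Fx=-1.8588 Fy=-2.1684 x'=6.6282 y'=6.5663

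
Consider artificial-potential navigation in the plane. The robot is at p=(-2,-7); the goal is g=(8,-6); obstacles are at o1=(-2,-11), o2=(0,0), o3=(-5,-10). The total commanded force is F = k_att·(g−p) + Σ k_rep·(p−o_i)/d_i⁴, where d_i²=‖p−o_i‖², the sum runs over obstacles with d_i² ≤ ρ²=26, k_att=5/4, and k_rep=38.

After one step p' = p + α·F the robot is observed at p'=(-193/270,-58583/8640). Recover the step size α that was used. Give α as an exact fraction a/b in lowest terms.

F_att = 5/4·(g−p) = 5/4·(10,1) = (12.5000,1.2500)
o1: d²=16 ≤ ρ²=26; F_rep = 38·(0,4)/16² = (0.0000,0.5938)
o2: d²=53 > ρ²=26 → inactive
o3: d²=18 ≤ ρ²=26; F_rep = 38·(3,3)/18² = (0.3519,0.3519)
F = F_att + ΣF_rep = (12.8519,2.1956)
Δp = p'−p = (1.2852,0.2196); α = Δx/Fx = (347/270) / (347/27) = 1/10
check: Δy/Fy = (1897/8640) / (1897/864) = 1/10 ✓

α = 1/10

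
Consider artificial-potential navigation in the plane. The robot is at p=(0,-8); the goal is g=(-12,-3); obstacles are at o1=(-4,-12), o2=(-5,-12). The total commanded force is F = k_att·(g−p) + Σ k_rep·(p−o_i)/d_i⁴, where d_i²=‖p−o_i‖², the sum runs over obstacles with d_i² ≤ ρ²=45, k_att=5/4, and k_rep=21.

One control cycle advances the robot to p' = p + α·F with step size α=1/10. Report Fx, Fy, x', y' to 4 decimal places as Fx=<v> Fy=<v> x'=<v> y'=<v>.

F_att = 5/4·(g−p) = 5/4·(-12,5) = (-15.0000,6.2500)
o1: d²=32 ≤ ρ²=45; F_rep = 21·(4,4)/32² = (0.0820,0.0820)
o2: d²=41 ≤ ρ²=45; F_rep = 21·(5,4)/41² = (0.0625,0.0500)
F = F_att + ΣF_rep = (-14.8555,6.3820)
p' = p + 1/10·F = (-1.4856,-7.3618)

Fx=-14.8555 Fy=6.3820 x'=-1.4856 y'=-7.3618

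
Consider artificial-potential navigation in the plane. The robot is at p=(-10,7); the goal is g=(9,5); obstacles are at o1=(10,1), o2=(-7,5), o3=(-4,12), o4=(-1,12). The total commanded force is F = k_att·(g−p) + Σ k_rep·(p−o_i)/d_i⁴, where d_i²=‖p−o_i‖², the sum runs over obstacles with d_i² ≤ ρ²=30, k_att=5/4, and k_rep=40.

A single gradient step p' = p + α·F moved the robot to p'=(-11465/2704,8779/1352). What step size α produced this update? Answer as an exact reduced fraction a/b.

α = 1/4

F_att = 5/4·(g−p) = 5/4·(19,-2) = (23.7500,-2.5000)
o1: d²=436 > ρ²=30 → inactive
o2: d²=13 ≤ ρ²=30; F_rep = 40·(-3,2)/13² = (-0.7101,0.4734)
o3: d²=61 > ρ²=30 → inactive
o4: d²=106 > ρ²=30 → inactive
F = F_att + ΣF_rep = (23.0399,-2.0266)
Δp = p'−p = (5.7600,-0.5067); α = Δx/Fx = (15575/2704) / (15575/676) = 1/4
check: Δy/Fy = (-685/1352) / (-685/338) = 1/4 ✓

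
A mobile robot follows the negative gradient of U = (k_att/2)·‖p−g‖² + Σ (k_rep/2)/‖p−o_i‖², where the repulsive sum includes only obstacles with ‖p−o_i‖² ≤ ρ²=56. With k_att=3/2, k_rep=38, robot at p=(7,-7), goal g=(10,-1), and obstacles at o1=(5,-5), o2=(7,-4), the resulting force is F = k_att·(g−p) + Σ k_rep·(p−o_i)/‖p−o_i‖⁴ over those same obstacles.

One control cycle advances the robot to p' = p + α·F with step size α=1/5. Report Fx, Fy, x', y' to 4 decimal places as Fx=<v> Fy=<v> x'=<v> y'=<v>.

Fx=5.6875 Fy=6.4051 x'=8.1375 y'=-5.7190

F_att = 3/2·(g−p) = 3/2·(3,6) = (4.5000,9.0000)
o1: d²=8 ≤ ρ²=56; F_rep = 38·(2,-2)/8² = (1.1875,-1.1875)
o2: d²=9 ≤ ρ²=56; F_rep = 38·(0,-3)/9² = (0.0000,-1.4074)
F = F_att + ΣF_rep = (5.6875,6.4051)
p' = p + 1/5·F = (8.1375,-5.7190)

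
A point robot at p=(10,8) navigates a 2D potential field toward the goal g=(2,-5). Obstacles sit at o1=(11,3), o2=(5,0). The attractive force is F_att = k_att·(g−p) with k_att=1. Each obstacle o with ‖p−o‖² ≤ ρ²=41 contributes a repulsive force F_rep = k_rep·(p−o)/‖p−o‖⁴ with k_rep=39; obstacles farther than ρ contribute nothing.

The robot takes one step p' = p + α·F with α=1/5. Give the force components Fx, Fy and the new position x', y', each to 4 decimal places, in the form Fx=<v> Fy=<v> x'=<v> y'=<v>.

F_att = 1·(g−p) = 1·(-8,-13) = (-8.0000,-13.0000)
o1: d²=26 ≤ ρ²=41; F_rep = 39·(-1,5)/26² = (-0.0577,0.2885)
o2: d²=89 > ρ²=41 → inactive
F = F_att + ΣF_rep = (-8.0577,-12.7115)
p' = p + 1/5·F = (8.3885,5.4577)

Fx=-8.0577 Fy=-12.7115 x'=8.3885 y'=5.4577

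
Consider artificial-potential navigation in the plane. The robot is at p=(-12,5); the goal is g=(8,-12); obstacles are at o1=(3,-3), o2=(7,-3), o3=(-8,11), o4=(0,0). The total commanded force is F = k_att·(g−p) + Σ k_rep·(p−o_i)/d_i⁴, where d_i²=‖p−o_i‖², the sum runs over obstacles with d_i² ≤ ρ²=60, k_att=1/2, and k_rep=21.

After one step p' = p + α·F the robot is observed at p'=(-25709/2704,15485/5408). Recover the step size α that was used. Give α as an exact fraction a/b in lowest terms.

α = 1/4

F_att = 1/2·(g−p) = 1/2·(20,-17) = (10.0000,-8.5000)
o1: d²=289 > ρ²=60 → inactive
o2: d²=425 > ρ²=60 → inactive
o3: d²=52 ≤ ρ²=60; F_rep = 21·(-4,-6)/52² = (-0.0311,-0.0466)
o4: d²=169 > ρ²=60 → inactive
F = F_att + ΣF_rep = (9.9689,-8.5466)
Δp = p'−p = (2.4922,-2.1366); α = Δx/Fx = (6739/2704) / (6739/676) = 1/4
check: Δy/Fy = (-11555/5408) / (-11555/1352) = 1/4 ✓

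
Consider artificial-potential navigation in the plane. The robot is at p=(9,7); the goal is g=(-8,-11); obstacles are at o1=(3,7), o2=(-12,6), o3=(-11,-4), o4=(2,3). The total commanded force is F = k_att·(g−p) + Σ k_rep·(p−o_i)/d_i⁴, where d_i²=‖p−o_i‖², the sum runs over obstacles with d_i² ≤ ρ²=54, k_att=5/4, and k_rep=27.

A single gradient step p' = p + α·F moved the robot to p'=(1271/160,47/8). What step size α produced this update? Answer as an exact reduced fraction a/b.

α = 1/20

F_att = 5/4·(g−p) = 5/4·(-17,-18) = (-21.2500,-22.5000)
o1: d²=36 ≤ ρ²=54; F_rep = 27·(6,0)/36² = (0.1250,0.0000)
o2: d²=442 > ρ²=54 → inactive
o3: d²=521 > ρ²=54 → inactive
o4: d²=65 > ρ²=54 → inactive
F = F_att + ΣF_rep = (-21.1250,-22.5000)
Δp = p'−p = (-1.0562,-1.1250); α = Δx/Fx = (-169/160) / (-169/8) = 1/20
check: Δy/Fy = (-9/8) / (-45/2) = 1/20 ✓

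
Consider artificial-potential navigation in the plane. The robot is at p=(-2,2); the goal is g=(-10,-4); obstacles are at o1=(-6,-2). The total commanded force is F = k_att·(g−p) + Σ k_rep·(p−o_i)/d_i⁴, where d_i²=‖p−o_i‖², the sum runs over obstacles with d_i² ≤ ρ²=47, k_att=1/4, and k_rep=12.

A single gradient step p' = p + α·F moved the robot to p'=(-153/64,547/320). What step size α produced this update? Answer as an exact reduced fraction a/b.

F_att = 1/4·(g−p) = 1/4·(-8,-6) = (-2.0000,-1.5000)
o1: d²=32 ≤ ρ²=47; F_rep = 12·(4,4)/32² = (0.0469,0.0469)
F = F_att + ΣF_rep = (-1.9531,-1.4531)
Δp = p'−p = (-0.3906,-0.2906); α = Δx/Fx = (-25/64) / (-125/64) = 1/5
check: Δy/Fy = (-93/320) / (-93/64) = 1/5 ✓

α = 1/5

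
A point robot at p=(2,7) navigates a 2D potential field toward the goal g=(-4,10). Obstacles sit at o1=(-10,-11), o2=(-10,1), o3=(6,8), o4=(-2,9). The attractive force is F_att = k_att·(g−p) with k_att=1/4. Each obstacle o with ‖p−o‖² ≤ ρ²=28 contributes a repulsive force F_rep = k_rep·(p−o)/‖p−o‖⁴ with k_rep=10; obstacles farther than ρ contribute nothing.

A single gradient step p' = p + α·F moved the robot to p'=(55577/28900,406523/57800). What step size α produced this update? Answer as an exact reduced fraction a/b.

α = 1/20

F_att = 1/4·(g−p) = 1/4·(-6,3) = (-1.5000,0.7500)
o1: d²=468 > ρ²=28 → inactive
o2: d²=180 > ρ²=28 → inactive
o3: d²=17 ≤ ρ²=28; F_rep = 10·(-4,-1)/17² = (-0.1384,-0.0346)
o4: d²=20 ≤ ρ²=28; F_rep = 10·(4,-2)/20² = (0.1000,-0.0500)
F = F_att + ΣF_rep = (-1.5384,0.6654)
Δp = p'−p = (-0.0769,0.0333); α = Δx/Fx = (-2223/28900) / (-2223/1445) = 1/20
check: Δy/Fy = (1923/57800) / (1923/2890) = 1/20 ✓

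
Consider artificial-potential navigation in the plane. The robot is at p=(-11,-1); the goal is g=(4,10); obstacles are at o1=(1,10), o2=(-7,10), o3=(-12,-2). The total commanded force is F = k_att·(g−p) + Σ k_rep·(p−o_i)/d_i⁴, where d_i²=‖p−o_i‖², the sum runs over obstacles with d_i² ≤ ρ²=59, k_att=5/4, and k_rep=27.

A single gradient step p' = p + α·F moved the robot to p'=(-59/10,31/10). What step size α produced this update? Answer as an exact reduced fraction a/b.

F_att = 5/4·(g−p) = 5/4·(15,11) = (18.7500,13.7500)
o1: d²=265 > ρ²=59 → inactive
o2: d²=137 > ρ²=59 → inactive
o3: d²=2 ≤ ρ²=59; F_rep = 27·(1,1)/2² = (6.7500,6.7500)
F = F_att + ΣF_rep = (25.5000,20.5000)
Δp = p'−p = (5.1000,4.1000); α = Δx/Fx = (51/10) / (51/2) = 1/5
check: Δy/Fy = (41/10) / (41/2) = 1/5 ✓

α = 1/5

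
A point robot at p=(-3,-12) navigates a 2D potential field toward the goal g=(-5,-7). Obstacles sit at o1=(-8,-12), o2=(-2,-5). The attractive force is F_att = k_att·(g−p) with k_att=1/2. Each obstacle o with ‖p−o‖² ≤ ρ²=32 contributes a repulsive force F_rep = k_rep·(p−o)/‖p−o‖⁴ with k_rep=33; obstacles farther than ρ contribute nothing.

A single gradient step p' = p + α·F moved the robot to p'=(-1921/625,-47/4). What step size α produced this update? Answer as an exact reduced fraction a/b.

F_att = 1/2·(g−p) = 1/2·(-2,5) = (-1.0000,2.5000)
o1: d²=25 ≤ ρ²=32; F_rep = 33·(5,0)/25² = (0.2640,0.0000)
o2: d²=50 > ρ²=32 → inactive
F = F_att + ΣF_rep = (-0.7360,2.5000)
Δp = p'−p = (-0.0736,0.2500); α = Δx/Fx = (-46/625) / (-92/125) = 1/10
check: Δy/Fy = (1/4) / (5/2) = 1/10 ✓

α = 1/10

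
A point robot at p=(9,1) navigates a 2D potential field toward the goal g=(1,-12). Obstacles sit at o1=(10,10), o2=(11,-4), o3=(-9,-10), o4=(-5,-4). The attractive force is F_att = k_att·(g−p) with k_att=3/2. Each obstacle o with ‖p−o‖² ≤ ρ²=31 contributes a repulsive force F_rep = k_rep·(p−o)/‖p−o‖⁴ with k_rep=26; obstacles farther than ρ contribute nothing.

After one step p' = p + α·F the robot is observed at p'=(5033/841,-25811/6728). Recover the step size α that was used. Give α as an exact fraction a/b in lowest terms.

F_att = 3/2·(g−p) = 3/2·(-8,-13) = (-12.0000,-19.5000)
o1: d²=82 > ρ²=31 → inactive
o2: d²=29 ≤ ρ²=31; F_rep = 26·(-2,5)/29² = (-0.0618,0.1546)
o3: d²=445 > ρ²=31 → inactive
o4: d²=221 > ρ²=31 → inactive
F = F_att + ΣF_rep = (-12.0618,-19.3454)
Δp = p'−p = (-3.0155,-4.8364); α = Δx/Fx = (-2536/841) / (-10144/841) = 1/4
check: Δy/Fy = (-32539/6728) / (-32539/1682) = 1/4 ✓

α = 1/4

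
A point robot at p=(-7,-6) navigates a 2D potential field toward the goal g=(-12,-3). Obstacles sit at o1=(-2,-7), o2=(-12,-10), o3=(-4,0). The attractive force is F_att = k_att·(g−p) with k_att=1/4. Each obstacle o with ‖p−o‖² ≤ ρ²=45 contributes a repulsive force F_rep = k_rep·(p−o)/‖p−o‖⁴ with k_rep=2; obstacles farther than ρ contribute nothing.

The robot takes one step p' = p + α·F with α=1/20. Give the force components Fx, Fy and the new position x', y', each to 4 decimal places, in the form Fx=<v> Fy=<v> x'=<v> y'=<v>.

Fx=-1.2618 Fy=0.7518 x'=-7.0631 y'=-5.9624

F_att = 1/4·(g−p) = 1/4·(-5,3) = (-1.2500,0.7500)
o1: d²=26 ≤ ρ²=45; F_rep = 2·(-5,1)/26² = (-0.0148,0.0030)
o2: d²=41 ≤ ρ²=45; F_rep = 2·(5,4)/41² = (0.0059,0.0048)
o3: d²=45 ≤ ρ²=45; F_rep = 2·(-3,-6)/45² = (-0.0030,-0.0059)
F = F_att + ΣF_rep = (-1.2618,0.7518)
p' = p + 1/20·F = (-7.0631,-5.9624)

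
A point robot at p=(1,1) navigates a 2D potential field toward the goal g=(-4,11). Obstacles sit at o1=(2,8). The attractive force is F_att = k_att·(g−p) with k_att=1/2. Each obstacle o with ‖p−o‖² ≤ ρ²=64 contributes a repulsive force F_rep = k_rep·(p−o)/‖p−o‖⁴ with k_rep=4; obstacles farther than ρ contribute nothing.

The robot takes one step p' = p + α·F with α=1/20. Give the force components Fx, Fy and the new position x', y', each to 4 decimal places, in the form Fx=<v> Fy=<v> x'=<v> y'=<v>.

F_att = 1/2·(g−p) = 1/2·(-5,10) = (-2.5000,5.0000)
o1: d²=50 ≤ ρ²=64; F_rep = 4·(-1,-7)/50² = (-0.0016,-0.0112)
F = F_att + ΣF_rep = (-2.5016,4.9888)
p' = p + 1/20·F = (0.8749,1.2494)

Fx=-2.5016 Fy=4.9888 x'=0.8749 y'=1.2494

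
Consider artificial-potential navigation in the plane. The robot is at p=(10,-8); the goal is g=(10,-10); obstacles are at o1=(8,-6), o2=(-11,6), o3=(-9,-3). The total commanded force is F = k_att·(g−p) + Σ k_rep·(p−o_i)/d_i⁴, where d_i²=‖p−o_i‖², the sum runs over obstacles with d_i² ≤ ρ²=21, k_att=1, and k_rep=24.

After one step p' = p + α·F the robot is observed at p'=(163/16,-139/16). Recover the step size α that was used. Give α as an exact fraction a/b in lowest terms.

F_att = 1·(g−p) = 1·(0,-2) = (0.0000,-2.0000)
o1: d²=8 ≤ ρ²=21; F_rep = 24·(2,-2)/8² = (0.7500,-0.7500)
o2: d²=637 > ρ²=21 → inactive
o3: d²=386 > ρ²=21 → inactive
F = F_att + ΣF_rep = (0.7500,-2.7500)
Δp = p'−p = (0.1875,-0.6875); α = Δx/Fx = (3/16) / (3/4) = 1/4
check: Δy/Fy = (-11/16) / (-11/4) = 1/4 ✓

α = 1/4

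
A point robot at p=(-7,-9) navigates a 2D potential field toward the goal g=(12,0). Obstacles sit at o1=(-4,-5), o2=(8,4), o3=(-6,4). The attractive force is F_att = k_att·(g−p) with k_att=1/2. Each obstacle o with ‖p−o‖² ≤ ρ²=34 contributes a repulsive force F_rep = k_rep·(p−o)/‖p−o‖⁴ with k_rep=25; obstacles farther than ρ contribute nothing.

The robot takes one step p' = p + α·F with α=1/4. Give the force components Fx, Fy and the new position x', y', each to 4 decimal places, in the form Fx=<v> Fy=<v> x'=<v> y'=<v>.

F_att = 1/2·(g−p) = 1/2·(19,9) = (9.5000,4.5000)
o1: d²=25 ≤ ρ²=34; F_rep = 25·(-3,-4)/25² = (-0.1200,-0.1600)
o2: d²=394 > ρ²=34 → inactive
o3: d²=170 > ρ²=34 → inactive
F = F_att + ΣF_rep = (9.3800,4.3400)
p' = p + 1/4·F = (-4.6550,-7.9150)

Fx=9.3800 Fy=4.3400 x'=-4.6550 y'=-7.9150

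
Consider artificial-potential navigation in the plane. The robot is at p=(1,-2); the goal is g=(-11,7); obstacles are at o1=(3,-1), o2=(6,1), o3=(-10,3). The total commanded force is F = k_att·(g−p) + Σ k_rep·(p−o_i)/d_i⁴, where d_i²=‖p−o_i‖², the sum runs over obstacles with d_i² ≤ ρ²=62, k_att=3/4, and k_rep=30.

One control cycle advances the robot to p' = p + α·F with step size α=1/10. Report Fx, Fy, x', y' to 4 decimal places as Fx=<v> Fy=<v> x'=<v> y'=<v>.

F_att = 3/4·(g−p) = 3/4·(-12,9) = (-9.0000,6.7500)
o1: d²=5 ≤ ρ²=62; F_rep = 30·(-2,-1)/5² = (-2.4000,-1.2000)
o2: d²=34 ≤ ρ²=62; F_rep = 30·(-5,-3)/34² = (-0.1298,-0.0779)
o3: d²=146 > ρ²=62 → inactive
F = F_att + ΣF_rep = (-11.5298,5.4721)
p' = p + 1/10·F = (-0.1530,-1.4528)

Fx=-11.5298 Fy=5.4721 x'=-0.1530 y'=-1.4528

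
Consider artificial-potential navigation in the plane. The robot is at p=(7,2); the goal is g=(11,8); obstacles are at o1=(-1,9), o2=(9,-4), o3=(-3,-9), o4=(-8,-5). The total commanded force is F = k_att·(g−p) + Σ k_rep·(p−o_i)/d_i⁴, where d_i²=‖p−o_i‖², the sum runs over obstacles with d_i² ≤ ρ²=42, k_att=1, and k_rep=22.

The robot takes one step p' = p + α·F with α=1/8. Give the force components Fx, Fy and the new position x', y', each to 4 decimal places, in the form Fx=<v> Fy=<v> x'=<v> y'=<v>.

F_att = 1·(g−p) = 1·(4,6) = (4.0000,6.0000)
o1: d²=113 > ρ²=42 → inactive
o2: d²=40 ≤ ρ²=42; F_rep = 22·(-2,6)/40² = (-0.0275,0.0825)
o3: d²=221 > ρ²=42 → inactive
o4: d²=274 > ρ²=42 → inactive
F = F_att + ΣF_rep = (3.9725,6.0825)
p' = p + 1/8·F = (7.4966,2.7603)

Fx=3.9725 Fy=6.0825 x'=7.4966 y'=2.7603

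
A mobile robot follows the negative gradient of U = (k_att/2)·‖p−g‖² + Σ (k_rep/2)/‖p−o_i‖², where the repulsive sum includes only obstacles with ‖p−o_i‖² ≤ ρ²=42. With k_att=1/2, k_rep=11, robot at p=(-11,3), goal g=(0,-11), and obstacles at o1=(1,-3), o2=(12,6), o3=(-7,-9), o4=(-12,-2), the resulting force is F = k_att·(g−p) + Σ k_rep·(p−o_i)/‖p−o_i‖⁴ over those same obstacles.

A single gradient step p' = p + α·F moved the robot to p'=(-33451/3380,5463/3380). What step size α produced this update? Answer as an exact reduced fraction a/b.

F_att = 1/2·(g−p) = 1/2·(11,-14) = (5.5000,-7.0000)
o1: d²=180 > ρ²=42 → inactive
o2: d²=538 > ρ²=42 → inactive
o3: d²=160 > ρ²=42 → inactive
o4: d²=26 ≤ ρ²=42; F_rep = 11·(1,5)/26² = (0.0163,0.0814)
F = F_att + ΣF_rep = (5.5163,-6.9186)
Δp = p'−p = (1.1033,-1.3837); α = Δx/Fx = (3729/3380) / (3729/676) = 1/5
check: Δy/Fy = (-4677/3380) / (-4677/676) = 1/5 ✓

α = 1/5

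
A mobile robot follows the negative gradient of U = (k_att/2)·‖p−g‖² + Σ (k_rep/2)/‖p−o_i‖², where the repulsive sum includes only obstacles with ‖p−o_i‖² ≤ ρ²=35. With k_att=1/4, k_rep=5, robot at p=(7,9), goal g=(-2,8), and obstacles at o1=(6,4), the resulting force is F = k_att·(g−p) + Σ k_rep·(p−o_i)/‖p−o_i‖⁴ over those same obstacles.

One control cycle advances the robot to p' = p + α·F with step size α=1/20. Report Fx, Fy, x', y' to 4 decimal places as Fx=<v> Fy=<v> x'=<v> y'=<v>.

F_att = 1/4·(g−p) = 1/4·(-9,-1) = (-2.2500,-0.2500)
o1: d²=26 ≤ ρ²=35; F_rep = 5·(1,5)/26² = (0.0074,0.0370)
F = F_att + ΣF_rep = (-2.2426,-0.2130)
p' = p + 1/20·F = (6.8879,8.9893)

Fx=-2.2426 Fy=-0.2130 x'=6.8879 y'=8.9893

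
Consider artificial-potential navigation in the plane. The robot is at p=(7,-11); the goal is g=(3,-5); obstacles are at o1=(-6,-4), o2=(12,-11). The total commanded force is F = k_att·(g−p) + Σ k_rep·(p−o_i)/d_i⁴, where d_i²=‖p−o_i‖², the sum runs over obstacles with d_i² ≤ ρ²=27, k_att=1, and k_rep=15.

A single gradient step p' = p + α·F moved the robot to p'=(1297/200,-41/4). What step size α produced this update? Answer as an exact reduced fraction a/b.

α = 1/8

F_att = 1·(g−p) = 1·(-4,6) = (-4.0000,6.0000)
o1: d²=218 > ρ²=27 → inactive
o2: d²=25 ≤ ρ²=27; F_rep = 15·(-5,0)/25² = (-0.1200,0.0000)
F = F_att + ΣF_rep = (-4.1200,6.0000)
Δp = p'−p = (-0.5150,0.7500); α = Δx/Fx = (-103/200) / (-103/25) = 1/8
check: Δy/Fy = (3/4) / (6) = 1/8 ✓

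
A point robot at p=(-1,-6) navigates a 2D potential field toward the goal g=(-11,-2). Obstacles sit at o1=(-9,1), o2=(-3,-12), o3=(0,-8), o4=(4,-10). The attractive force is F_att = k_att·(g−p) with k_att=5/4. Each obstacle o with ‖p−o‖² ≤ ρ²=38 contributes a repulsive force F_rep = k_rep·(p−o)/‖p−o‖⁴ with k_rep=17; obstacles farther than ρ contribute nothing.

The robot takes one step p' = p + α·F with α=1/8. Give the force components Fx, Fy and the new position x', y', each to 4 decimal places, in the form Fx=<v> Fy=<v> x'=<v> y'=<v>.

F_att = 5/4·(g−p) = 5/4·(-10,4) = (-12.5000,5.0000)
o1: d²=113 > ρ²=38 → inactive
o2: d²=40 > ρ²=38 → inactive
o3: d²=5 ≤ ρ²=38; F_rep = 17·(-1,2)/5² = (-0.6800,1.3600)
o4: d²=41 > ρ²=38 → inactive
F = F_att + ΣF_rep = (-13.1800,6.3600)
p' = p + 1/8·F = (-2.6475,-5.2050)

Fx=-13.1800 Fy=6.3600 x'=-2.6475 y'=-5.2050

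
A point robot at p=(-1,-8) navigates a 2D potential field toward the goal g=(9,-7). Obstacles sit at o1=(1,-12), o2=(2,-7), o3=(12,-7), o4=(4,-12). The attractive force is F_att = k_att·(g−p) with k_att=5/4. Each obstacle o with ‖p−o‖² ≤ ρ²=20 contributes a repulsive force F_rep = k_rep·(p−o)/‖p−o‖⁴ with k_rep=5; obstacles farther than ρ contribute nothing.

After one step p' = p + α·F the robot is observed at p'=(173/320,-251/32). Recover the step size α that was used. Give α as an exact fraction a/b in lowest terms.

α = 1/8

F_att = 5/4·(g−p) = 5/4·(10,1) = (12.5000,1.2500)
o1: d²=20 ≤ ρ²=20; F_rep = 5·(-2,4)/20² = (-0.0250,0.0500)
o2: d²=10 ≤ ρ²=20; F_rep = 5·(-3,-1)/10² = (-0.1500,-0.0500)
o3: d²=170 > ρ²=20 → inactive
o4: d²=41 > ρ²=20 → inactive
F = F_att + ΣF_rep = (12.3250,1.2500)
Δp = p'−p = (1.5406,0.1562); α = Δx/Fx = (493/320) / (493/40) = 1/8
check: Δy/Fy = (5/32) / (5/4) = 1/8 ✓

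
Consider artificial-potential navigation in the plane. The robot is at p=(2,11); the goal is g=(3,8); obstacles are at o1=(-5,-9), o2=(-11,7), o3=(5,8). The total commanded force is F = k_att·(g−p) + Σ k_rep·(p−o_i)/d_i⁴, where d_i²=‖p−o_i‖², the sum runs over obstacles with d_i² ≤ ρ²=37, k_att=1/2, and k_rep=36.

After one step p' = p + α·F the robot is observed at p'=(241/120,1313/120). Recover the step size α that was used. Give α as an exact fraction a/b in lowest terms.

α = 1/20

F_att = 1/2·(g−p) = 1/2·(1,-3) = (0.5000,-1.5000)
o1: d²=449 > ρ²=37 → inactive
o2: d²=185 > ρ²=37 → inactive
o3: d²=18 ≤ ρ²=37; F_rep = 36·(-3,3)/18² = (-0.3333,0.3333)
F = F_att + ΣF_rep = (0.1667,-1.1667)
Δp = p'−p = (0.0083,-0.0583); α = Δx/Fx = (1/120) / (1/6) = 1/20
check: Δy/Fy = (-7/120) / (-7/6) = 1/20 ✓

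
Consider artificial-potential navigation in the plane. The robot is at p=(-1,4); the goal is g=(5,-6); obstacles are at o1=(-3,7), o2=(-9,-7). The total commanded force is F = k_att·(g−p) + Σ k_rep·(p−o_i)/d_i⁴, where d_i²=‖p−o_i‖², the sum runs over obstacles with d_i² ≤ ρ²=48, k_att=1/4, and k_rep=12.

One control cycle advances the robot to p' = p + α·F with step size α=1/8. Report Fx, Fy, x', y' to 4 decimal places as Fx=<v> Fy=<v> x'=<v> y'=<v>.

Fx=1.6420 Fy=-2.7130 x'=-0.7947 y'=3.6609

F_att = 1/4·(g−p) = 1/4·(6,-10) = (1.5000,-2.5000)
o1: d²=13 ≤ ρ²=48; F_rep = 12·(2,-3)/13² = (0.1420,-0.2130)
o2: d²=185 > ρ²=48 → inactive
F = F_att + ΣF_rep = (1.6420,-2.7130)
p' = p + 1/8·F = (-0.7947,3.6609)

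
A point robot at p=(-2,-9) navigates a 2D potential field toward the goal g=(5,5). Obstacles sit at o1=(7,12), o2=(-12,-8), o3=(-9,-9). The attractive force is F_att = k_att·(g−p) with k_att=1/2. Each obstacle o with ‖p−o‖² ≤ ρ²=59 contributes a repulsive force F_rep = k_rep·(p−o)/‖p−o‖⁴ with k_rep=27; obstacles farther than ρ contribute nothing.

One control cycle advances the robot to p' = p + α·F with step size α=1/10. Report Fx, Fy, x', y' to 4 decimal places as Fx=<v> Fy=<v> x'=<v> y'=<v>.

F_att = 1/2·(g−p) = 1/2·(7,14) = (3.5000,7.0000)
o1: d²=522 > ρ²=59 → inactive
o2: d²=101 > ρ²=59 → inactive
o3: d²=49 ≤ ρ²=59; F_rep = 27·(7,0)/49² = (0.0787,0.0000)
F = F_att + ΣF_rep = (3.5787,7.0000)
p' = p + 1/10·F = (-1.6421,-8.3000)

Fx=3.5787 Fy=7.0000 x'=-1.6421 y'=-8.3000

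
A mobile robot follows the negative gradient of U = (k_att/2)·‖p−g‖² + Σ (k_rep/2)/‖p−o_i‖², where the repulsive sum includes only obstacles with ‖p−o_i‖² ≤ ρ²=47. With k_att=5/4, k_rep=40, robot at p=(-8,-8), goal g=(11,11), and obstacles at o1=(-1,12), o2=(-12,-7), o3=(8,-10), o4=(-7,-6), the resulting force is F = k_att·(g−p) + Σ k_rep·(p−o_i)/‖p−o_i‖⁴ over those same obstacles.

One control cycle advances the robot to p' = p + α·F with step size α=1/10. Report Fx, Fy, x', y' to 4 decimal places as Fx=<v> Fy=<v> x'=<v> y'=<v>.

Fx=22.7036 Fy=20.4116 x'=-5.7296 y'=-5.9588

F_att = 5/4·(g−p) = 5/4·(19,19) = (23.7500,23.7500)
o1: d²=449 > ρ²=47 → inactive
o2: d²=17 ≤ ρ²=47; F_rep = 40·(4,-1)/17² = (0.5536,-0.1384)
o3: d²=260 > ρ²=47 → inactive
o4: d²=5 ≤ ρ²=47; F_rep = 40·(-1,-2)/5² = (-1.6000,-3.2000)
F = F_att + ΣF_rep = (22.7036,20.4116)
p' = p + 1/10·F = (-5.7296,-5.9588)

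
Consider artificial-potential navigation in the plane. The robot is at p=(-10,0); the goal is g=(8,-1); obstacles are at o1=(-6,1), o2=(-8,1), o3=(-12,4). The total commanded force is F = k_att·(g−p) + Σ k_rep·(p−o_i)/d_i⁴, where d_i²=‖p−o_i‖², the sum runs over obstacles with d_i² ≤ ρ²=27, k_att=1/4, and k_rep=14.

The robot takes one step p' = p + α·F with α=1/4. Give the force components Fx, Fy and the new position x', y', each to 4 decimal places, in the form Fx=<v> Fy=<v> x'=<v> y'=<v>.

F_att = 1/4·(g−p) = 1/4·(18,-1) = (4.5000,-0.2500)
o1: d²=17 ≤ ρ²=27; F_rep = 14·(-4,-1)/17² = (-0.1938,-0.0484)
o2: d²=5 ≤ ρ²=27; F_rep = 14·(-2,-1)/5² = (-1.1200,-0.5600)
o3: d²=20 ≤ ρ²=27; F_rep = 14·(2,-4)/20² = (0.0700,-0.1400)
F = F_att + ΣF_rep = (3.2562,-0.9984)
p' = p + 1/4·F = (-9.1859,-0.2496)

Fx=3.2562 Fy=-0.9984 x'=-9.1859 y'=-0.2496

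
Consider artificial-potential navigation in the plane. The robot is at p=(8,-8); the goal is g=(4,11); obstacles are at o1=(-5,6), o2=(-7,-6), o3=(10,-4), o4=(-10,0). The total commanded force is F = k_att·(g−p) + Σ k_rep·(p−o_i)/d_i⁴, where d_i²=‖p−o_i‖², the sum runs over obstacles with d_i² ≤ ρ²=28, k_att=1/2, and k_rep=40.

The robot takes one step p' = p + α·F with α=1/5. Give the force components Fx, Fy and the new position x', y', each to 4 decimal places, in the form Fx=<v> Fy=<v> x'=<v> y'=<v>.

F_att = 1/2·(g−p) = 1/2·(-4,19) = (-2.0000,9.5000)
o1: d²=365 > ρ²=28 → inactive
o2: d²=229 > ρ²=28 → inactive
o3: d²=20 ≤ ρ²=28; F_rep = 40·(-2,-4)/20² = (-0.2000,-0.4000)
o4: d²=388 > ρ²=28 → inactive
F = F_att + ΣF_rep = (-2.2000,9.1000)
p' = p + 1/5·F = (7.5600,-6.1800)

Fx=-2.2000 Fy=9.1000 x'=7.5600 y'=-6.1800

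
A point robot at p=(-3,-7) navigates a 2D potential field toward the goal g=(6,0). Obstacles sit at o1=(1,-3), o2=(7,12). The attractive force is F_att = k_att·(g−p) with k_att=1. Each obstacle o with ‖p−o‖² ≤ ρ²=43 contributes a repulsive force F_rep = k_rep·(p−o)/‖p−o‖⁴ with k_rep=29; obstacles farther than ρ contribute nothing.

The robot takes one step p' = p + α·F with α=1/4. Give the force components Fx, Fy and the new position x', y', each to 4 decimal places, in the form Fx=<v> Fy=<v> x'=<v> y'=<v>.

F_att = 1·(g−p) = 1·(9,7) = (9.0000,7.0000)
o1: d²=32 ≤ ρ²=43; F_rep = 29·(-4,-4)/32² = (-0.1133,-0.1133)
o2: d²=461 > ρ²=43 → inactive
F = F_att + ΣF_rep = (8.8867,6.8867)
p' = p + 1/4·F = (-0.7783,-5.2783)

Fx=8.8867 Fy=6.8867 x'=-0.7783 y'=-5.2783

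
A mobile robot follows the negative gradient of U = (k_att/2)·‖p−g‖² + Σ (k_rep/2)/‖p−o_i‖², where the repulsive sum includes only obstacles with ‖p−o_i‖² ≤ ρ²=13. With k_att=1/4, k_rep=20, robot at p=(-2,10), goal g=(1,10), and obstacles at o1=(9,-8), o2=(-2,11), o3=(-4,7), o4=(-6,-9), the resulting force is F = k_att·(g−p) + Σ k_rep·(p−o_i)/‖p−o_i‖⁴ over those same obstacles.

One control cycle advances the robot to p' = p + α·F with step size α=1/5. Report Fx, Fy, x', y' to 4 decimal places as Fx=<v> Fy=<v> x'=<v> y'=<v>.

F_att = 1/4·(g−p) = 1/4·(3,0) = (0.7500,0.0000)
o1: d²=445 > ρ²=13 → inactive
o2: d²=1 ≤ ρ²=13; F_rep = 20·(0,-1)/1² = (0.0000,-20.0000)
o3: d²=13 ≤ ρ²=13; F_rep = 20·(2,3)/13² = (0.2367,0.3550)
o4: d²=377 > ρ²=13 → inactive
F = F_att + ΣF_rep = (0.9867,-19.6450)
p' = p + 1/5·F = (-1.8027,6.0710)

Fx=0.9867 Fy=-19.6450 x'=-1.8027 y'=6.0710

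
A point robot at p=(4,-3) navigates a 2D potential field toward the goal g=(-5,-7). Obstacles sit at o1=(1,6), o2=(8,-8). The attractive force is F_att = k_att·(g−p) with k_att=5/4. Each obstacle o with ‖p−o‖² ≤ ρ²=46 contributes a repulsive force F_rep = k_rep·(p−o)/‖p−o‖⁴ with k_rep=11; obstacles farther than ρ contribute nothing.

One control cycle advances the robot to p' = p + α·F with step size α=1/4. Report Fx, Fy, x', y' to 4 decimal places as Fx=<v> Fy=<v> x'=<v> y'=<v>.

F_att = 5/4·(g−p) = 5/4·(-9,-4) = (-11.2500,-5.0000)
o1: d²=90 > ρ²=46 → inactive
o2: d²=41 ≤ ρ²=46; F_rep = 11·(-4,5)/41² = (-0.0262,0.0327)
F = F_att + ΣF_rep = (-11.2762,-4.9673)
p' = p + 1/4·F = (1.1810,-4.2418)

Fx=-11.2762 Fy=-4.9673 x'=1.1810 y'=-4.2418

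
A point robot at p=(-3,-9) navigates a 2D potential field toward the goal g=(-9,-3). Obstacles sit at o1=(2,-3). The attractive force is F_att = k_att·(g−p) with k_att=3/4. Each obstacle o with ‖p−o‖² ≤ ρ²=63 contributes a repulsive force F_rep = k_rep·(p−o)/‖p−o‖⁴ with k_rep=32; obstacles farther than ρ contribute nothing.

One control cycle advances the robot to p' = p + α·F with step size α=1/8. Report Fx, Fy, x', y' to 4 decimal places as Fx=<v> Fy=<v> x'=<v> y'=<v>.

F_att = 3/4·(g−p) = 3/4·(-6,6) = (-4.5000,4.5000)
o1: d²=61 ≤ ρ²=63; F_rep = 32·(-5,-6)/61² = (-0.0430,-0.0516)
F = F_att + ΣF_rep = (-4.5430,4.4484)
p' = p + 1/8·F = (-3.5679,-8.4439)

Fx=-4.5430 Fy=4.4484 x'=-3.5679 y'=-8.4439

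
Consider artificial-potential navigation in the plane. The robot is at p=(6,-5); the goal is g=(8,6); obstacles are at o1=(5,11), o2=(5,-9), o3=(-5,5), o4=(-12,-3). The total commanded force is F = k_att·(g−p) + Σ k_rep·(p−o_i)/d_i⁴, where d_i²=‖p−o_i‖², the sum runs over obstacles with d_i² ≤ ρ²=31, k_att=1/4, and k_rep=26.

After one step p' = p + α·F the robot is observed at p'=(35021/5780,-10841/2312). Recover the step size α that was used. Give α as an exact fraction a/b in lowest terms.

F_att = 1/4·(g−p) = 1/4·(2,11) = (0.5000,2.7500)
o1: d²=257 > ρ²=31 → inactive
o2: d²=17 ≤ ρ²=31; F_rep = 26·(1,4)/17² = (0.0900,0.3599)
o3: d²=221 > ρ²=31 → inactive
o4: d²=328 > ρ²=31 → inactive
F = F_att + ΣF_rep = (0.5900,3.1099)
Δp = p'−p = (0.0590,0.3110); α = Δx/Fx = (341/5780) / (341/578) = 1/10
check: Δy/Fy = (719/2312) / (3595/1156) = 1/10 ✓

α = 1/10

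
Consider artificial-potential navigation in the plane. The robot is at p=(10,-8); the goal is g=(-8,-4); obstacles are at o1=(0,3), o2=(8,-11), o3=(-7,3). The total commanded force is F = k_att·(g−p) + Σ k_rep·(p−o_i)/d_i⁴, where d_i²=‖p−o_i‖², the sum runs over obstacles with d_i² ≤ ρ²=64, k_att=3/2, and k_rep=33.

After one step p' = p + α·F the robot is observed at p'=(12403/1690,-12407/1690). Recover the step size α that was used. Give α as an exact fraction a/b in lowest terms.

F_att = 3/2·(g−p) = 3/2·(-18,4) = (-27.0000,6.0000)
o1: d²=221 > ρ²=64 → inactive
o2: d²=13 ≤ ρ²=64; F_rep = 33·(2,3)/13² = (0.3905,0.5858)
o3: d²=410 > ρ²=64 → inactive
F = F_att + ΣF_rep = (-26.6095,6.5858)
Δp = p'−p = (-2.6609,0.6586); α = Δx/Fx = (-4497/1690) / (-4497/169) = 1/10
check: Δy/Fy = (1113/1690) / (1113/169) = 1/10 ✓

α = 1/10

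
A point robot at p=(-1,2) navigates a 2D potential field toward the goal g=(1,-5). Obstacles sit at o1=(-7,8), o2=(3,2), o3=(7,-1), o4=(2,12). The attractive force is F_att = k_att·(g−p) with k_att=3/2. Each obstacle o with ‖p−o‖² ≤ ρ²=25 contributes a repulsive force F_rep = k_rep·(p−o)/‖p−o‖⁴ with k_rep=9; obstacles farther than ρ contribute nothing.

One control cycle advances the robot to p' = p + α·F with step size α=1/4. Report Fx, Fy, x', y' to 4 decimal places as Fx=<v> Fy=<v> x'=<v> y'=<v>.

Fx=2.8594 Fy=-10.5000 x'=-0.2852 y'=-0.6250

F_att = 3/2·(g−p) = 3/2·(2,-7) = (3.0000,-10.5000)
o1: d²=72 > ρ²=25 → inactive
o2: d²=16 ≤ ρ²=25; F_rep = 9·(-4,0)/16² = (-0.1406,0.0000)
o3: d²=73 > ρ²=25 → inactive
o4: d²=109 > ρ²=25 → inactive
F = F_att + ΣF_rep = (2.8594,-10.5000)
p' = p + 1/4·F = (-0.2852,-0.6250)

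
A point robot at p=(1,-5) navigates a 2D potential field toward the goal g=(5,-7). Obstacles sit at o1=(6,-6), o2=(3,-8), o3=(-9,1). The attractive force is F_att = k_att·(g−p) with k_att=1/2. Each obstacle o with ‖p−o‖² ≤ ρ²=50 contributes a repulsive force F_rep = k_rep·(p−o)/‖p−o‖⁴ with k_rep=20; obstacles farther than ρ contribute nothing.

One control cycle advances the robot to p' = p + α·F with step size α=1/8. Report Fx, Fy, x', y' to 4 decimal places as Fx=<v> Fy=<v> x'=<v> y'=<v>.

F_att = 1/2·(g−p) = 1/2·(4,-2) = (2.0000,-1.0000)
o1: d²=26 ≤ ρ²=50; F_rep = 20·(-5,1)/26² = (-0.1479,0.0296)
o2: d²=13 ≤ ρ²=50; F_rep = 20·(-2,3)/13² = (-0.2367,0.3550)
o3: d²=136 > ρ²=50 → inactive
F = F_att + ΣF_rep = (1.6154,-0.6154)
p' = p + 1/8·F = (1.2019,-5.0769)

Fx=1.6154 Fy=-0.6154 x'=1.2019 y'=-5.0769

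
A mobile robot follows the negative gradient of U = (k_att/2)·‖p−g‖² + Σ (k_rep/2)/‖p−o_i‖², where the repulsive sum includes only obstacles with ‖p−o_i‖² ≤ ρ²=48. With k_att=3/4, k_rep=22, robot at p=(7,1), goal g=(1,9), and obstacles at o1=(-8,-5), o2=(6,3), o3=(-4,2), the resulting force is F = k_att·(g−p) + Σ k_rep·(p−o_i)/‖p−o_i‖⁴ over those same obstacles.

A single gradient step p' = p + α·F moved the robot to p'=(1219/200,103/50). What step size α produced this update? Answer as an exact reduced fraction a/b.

α = 1/4

F_att = 3/4·(g−p) = 3/4·(-6,8) = (-4.5000,6.0000)
o1: d²=261 > ρ²=48 → inactive
o2: d²=5 ≤ ρ²=48; F_rep = 22·(1,-2)/5² = (0.8800,-1.7600)
o3: d²=122 > ρ²=48 → inactive
F = F_att + ΣF_rep = (-3.6200,4.2400)
Δp = p'−p = (-0.9050,1.0600); α = Δx/Fx = (-181/200) / (-181/50) = 1/4
check: Δy/Fy = (53/50) / (106/25) = 1/4 ✓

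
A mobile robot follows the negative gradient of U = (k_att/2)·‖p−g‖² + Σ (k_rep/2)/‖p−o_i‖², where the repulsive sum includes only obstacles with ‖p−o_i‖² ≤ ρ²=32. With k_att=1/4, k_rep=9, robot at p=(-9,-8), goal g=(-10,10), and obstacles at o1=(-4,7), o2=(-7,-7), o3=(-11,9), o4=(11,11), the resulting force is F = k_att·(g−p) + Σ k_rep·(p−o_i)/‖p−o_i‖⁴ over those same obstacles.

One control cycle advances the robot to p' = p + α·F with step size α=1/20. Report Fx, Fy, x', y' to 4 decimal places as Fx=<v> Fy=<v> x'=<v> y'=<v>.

F_att = 1/4·(g−p) = 1/4·(-1,18) = (-0.2500,4.5000)
o1: d²=250 > ρ²=32 → inactive
o2: d²=5 ≤ ρ²=32; F_rep = 9·(-2,-1)/5² = (-0.7200,-0.3600)
o3: d²=293 > ρ²=32 → inactive
o4: d²=761 > ρ²=32 → inactive
F = F_att + ΣF_rep = (-0.9700,4.1400)
p' = p + 1/20·F = (-9.0485,-7.7930)

Fx=-0.9700 Fy=4.1400 x'=-9.0485 y'=-7.7930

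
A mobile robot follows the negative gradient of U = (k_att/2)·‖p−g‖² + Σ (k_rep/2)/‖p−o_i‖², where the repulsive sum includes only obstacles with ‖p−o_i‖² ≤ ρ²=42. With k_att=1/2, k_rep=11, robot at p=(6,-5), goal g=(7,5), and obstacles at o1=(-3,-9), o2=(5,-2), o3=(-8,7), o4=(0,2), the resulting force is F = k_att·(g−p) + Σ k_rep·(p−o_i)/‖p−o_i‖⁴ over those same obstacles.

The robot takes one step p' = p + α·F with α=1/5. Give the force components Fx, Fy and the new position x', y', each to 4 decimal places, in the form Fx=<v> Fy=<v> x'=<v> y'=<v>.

Fx=0.6100 Fy=4.6700 x'=6.1220 y'=-4.0660

F_att = 1/2·(g−p) = 1/2·(1,10) = (0.5000,5.0000)
o1: d²=97 > ρ²=42 → inactive
o2: d²=10 ≤ ρ²=42; F_rep = 11·(1,-3)/10² = (0.1100,-0.3300)
o3: d²=340 > ρ²=42 → inactive
o4: d²=85 > ρ²=42 → inactive
F = F_att + ΣF_rep = (0.6100,4.6700)
p' = p + 1/5·F = (6.1220,-4.0660)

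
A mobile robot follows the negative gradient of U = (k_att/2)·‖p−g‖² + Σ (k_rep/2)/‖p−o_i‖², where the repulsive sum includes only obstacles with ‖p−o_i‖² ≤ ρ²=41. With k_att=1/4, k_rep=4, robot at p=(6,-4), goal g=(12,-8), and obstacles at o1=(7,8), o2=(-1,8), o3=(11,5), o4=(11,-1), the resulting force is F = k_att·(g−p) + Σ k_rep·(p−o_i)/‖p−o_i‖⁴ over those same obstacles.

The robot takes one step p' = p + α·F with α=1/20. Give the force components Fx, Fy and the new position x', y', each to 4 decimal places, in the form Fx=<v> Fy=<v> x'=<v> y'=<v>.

F_att = 1/4·(g−p) = 1/4·(6,-4) = (1.5000,-1.0000)
o1: d²=145 > ρ²=41 → inactive
o2: d²=193 > ρ²=41 → inactive
o3: d²=106 > ρ²=41 → inactive
o4: d²=34 ≤ ρ²=41; F_rep = 4·(-5,-3)/34² = (-0.0173,-0.0104)
F = F_att + ΣF_rep = (1.4827,-1.0104)
p' = p + 1/20·F = (6.0741,-4.0505)

Fx=1.4827 Fy=-1.0104 x'=6.0741 y'=-4.0505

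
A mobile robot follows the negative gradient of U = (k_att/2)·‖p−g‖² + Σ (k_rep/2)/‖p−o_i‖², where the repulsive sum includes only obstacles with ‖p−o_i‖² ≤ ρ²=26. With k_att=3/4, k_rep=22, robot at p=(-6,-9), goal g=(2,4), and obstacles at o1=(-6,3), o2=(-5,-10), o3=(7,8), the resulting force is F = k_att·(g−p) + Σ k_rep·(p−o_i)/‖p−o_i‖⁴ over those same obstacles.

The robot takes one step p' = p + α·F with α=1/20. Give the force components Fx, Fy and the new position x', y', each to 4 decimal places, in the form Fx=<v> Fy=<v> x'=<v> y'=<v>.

F_att = 3/4·(g−p) = 3/4·(8,13) = (6.0000,9.7500)
o1: d²=144 > ρ²=26 → inactive
o2: d²=2 ≤ ρ²=26; F_rep = 22·(-1,1)/2² = (-5.5000,5.5000)
o3: d²=458 > ρ²=26 → inactive
F = F_att + ΣF_rep = (0.5000,15.2500)
p' = p + 1/20·F = (-5.9750,-8.2375)

Fx=0.5000 Fy=15.2500 x'=-5.9750 y'=-8.2375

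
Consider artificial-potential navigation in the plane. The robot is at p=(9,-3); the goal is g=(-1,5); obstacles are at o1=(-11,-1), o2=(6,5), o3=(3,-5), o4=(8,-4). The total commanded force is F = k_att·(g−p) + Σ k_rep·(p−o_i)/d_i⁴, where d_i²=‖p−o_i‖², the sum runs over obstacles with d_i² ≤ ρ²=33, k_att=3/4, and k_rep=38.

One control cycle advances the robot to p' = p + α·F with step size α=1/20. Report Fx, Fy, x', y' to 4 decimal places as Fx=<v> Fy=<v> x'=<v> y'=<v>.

Fx=2.0000 Fy=15.5000 x'=9.1000 y'=-2.2250

F_att = 3/4·(g−p) = 3/4·(-10,8) = (-7.5000,6.0000)
o1: d²=404 > ρ²=33 → inactive
o2: d²=73 > ρ²=33 → inactive
o3: d²=40 > ρ²=33 → inactive
o4: d²=2 ≤ ρ²=33; F_rep = 38·(1,1)/2² = (9.5000,9.5000)
F = F_att + ΣF_rep = (2.0000,15.5000)
p' = p + 1/20·F = (9.1000,-2.2250)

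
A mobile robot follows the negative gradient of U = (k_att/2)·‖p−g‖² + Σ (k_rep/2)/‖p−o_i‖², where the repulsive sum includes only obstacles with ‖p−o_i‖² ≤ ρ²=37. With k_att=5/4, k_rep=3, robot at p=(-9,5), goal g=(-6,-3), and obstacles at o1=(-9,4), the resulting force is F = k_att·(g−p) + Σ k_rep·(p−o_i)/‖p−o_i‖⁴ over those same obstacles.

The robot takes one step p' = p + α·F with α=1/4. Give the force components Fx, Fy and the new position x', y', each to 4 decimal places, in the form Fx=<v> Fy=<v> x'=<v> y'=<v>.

Fx=3.7500 Fy=-7.0000 x'=-8.0625 y'=3.2500

F_att = 5/4·(g−p) = 5/4·(3,-8) = (3.7500,-10.0000)
o1: d²=1 ≤ ρ²=37; F_rep = 3·(0,1)/1² = (0.0000,3.0000)
F = F_att + ΣF_rep = (3.7500,-7.0000)
p' = p + 1/4·F = (-8.0625,3.2500)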